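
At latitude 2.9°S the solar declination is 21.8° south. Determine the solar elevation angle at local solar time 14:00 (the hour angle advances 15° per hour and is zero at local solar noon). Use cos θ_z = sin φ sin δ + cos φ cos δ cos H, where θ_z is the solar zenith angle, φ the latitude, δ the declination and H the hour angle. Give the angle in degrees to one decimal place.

55.3°

Hour angle H = 15° × (14 − 12) = 30.00°.
cos θ_z = sin φ sin δ + cos φ cos δ cos H = (-0.0506)(-0.3714) + (0.9987)(0.9285)(0.8660) = 0.8218.
θ_z = arccos(0.8218) = 34.73°, so the elevation is 90° − 34.73° = 55.27°.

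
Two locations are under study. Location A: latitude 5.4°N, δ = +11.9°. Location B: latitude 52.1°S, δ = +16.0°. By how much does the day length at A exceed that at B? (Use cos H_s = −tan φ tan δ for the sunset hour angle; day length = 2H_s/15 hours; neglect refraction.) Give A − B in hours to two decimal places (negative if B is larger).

+3.03 h

A: H_s = arccos(−tan 5.4° · tan 11.9°) = 91.14°, so 2H_s/15 = 12.1520 h.
B: H_s = arccos(−tan -52.1° · tan 16.0°) = 68.39°, so 2H_s/15 = 9.1187 h.
A − B = 12.1520 − 9.1187 = 3.0333 h.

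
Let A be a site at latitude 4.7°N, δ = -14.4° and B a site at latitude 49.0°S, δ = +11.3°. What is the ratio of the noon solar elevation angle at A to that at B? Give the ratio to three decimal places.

2.387

A: 90° − |4.7 − (-14.4)| = 70.90°.
B: 90° − |-49.0 − (11.3)| = 29.70°.
Ratio A/B = 70.9000 / 29.7000 = 2.3872.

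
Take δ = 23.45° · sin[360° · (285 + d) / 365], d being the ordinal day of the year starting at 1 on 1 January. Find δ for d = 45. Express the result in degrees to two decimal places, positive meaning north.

-13.29°

360 × (285 + 45) / 365 = 325.479°; sin(325.479°) = -0.5667.
δ = 23.45 × -0.5667 = -13.289° ≈ -13.29°.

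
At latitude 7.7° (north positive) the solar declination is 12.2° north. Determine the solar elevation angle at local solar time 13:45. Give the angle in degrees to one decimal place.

63.8°

Hour angle H = 15° × (13.75 − 12) = 26.25°.
cos θ_z = sin(7.7°) sin(12.2°) + cos(7.7°) cos(12.2°) cos(26.25°) = 0.0283 + 0.8687 = 0.8970.
θ_z = arccos(0.8970) = 26.23°, so the elevation is 90° − 26.23° = 63.77°.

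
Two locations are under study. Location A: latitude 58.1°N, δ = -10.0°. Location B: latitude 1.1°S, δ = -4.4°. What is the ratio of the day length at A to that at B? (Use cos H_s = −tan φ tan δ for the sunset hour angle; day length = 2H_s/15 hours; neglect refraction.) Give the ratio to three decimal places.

0.816

A: H_s = arccos(−tan 58.1° · tan -10.0°) = 73.54°, so 2H_s/15 = 9.8053 h.
B: H_s = arccos(−tan -1.1° · tan -4.4°) = 90.08°, so 2H_s/15 = 12.0107 h.
Ratio A/B = 9.8053 / 12.0107 = 0.8164.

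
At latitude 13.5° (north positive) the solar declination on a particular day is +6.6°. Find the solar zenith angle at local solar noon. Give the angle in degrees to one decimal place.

6.9°

At local solar noon the hour angle is zero, so the zenith angle is |φ − δ| = |13.5° − (6.6°)| = 6.9°.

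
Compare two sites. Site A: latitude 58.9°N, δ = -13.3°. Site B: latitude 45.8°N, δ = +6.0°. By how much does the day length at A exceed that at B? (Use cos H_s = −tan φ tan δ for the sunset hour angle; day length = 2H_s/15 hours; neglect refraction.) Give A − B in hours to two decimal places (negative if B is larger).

A: H_s = arccos(−tan 58.9° · tan -13.3°) = 66.93°, so 2H_s/15 = 8.9240 h.
B: H_s = arccos(−tan 45.8° · tan 6.0°) = 96.20°, so 2H_s/15 = 12.8267 h.
A − B = 8.9240 − 12.8267 = -3.9027 h.

-3.90 h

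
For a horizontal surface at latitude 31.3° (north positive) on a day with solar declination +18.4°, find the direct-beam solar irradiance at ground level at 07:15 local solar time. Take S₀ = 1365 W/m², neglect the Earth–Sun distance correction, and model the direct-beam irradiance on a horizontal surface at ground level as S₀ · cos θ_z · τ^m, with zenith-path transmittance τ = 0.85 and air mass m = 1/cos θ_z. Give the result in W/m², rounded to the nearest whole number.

Hour angle H = 15° × (7.25 − 12) = -71.25°.
With φ = 31.3°, δ = 18.4°, H = -71.25°: sin φ sin δ = 0.1640, cos φ cos δ cos H = 0.2606, so cos θ_z = 0.4246.
Air mass m = 1/cos θ_z = 1/0.4246 = 2.355; τ^m = 0.85^2.355 = 0.6820.
Surface direct beam = 1365 × 0.4246 × 0.6820 = 395.27 W/m².

395 W/m²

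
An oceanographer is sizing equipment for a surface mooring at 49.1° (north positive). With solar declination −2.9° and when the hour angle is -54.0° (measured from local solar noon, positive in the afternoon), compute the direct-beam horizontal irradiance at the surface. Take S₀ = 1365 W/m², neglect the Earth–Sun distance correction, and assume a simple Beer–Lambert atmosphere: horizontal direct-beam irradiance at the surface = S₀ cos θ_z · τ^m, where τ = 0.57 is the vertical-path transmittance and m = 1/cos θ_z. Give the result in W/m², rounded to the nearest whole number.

93 W/m²

cos θ_z = sin(49.1°) sin(-2.9°) + cos(49.1°) cos(-2.9°) cos(-54.00°) = -0.0382 + 0.3844 = 0.3462.
Air mass m = 1/cos θ_z = 1/0.3462 = 2.889; τ^m = 0.57^2.889 = 0.1971.
Surface direct beam = 1365 × 0.3462 × 0.1971 = 93.14 W/m².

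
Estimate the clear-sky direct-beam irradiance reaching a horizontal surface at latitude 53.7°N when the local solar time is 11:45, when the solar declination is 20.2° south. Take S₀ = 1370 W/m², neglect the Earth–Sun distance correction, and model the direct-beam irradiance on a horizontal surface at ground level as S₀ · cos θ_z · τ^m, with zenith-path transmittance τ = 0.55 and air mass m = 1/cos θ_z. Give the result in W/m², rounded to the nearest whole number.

43 W/m²

Hour angle H = 15° × (11.75 − 12) = -3.75°.
cos θ_z = sin(53.7°) sin(-20.2°) + cos(53.7°) cos(-20.2°) cos(-3.75°) = -0.2783 + 0.5544 = 0.2761.
Air mass m = 1/cos θ_z = 1/0.2761 = 3.622; τ^m = 0.55^3.622 = 0.1147.
Surface direct beam = 1370 × 0.2761 × 0.1147 = 43.39 W/m².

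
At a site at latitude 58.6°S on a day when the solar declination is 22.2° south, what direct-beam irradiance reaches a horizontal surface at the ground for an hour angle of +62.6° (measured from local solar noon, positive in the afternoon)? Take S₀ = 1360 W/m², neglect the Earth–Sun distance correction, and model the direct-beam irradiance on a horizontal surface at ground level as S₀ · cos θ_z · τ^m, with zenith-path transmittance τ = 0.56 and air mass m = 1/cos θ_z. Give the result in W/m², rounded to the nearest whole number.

255 W/m²

cos θ_z = sin(-58.6°) sin(-22.2°) + cos(-58.6°) cos(-22.2°) cos(62.60°) = 0.3225 + 0.2220 = 0.5445.
Air mass m = 1/cos θ_z = 1/0.5445 = 1.837; τ^m = 0.56^1.837 = 0.3447.
Surface direct beam = 1360 × 0.5445 × 0.3447 = 255.26 W/m².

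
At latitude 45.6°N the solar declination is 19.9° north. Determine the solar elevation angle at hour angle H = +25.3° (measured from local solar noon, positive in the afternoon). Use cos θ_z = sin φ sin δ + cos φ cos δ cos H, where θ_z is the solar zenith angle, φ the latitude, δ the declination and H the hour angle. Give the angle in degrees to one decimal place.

56.9°

cos θ_z = sin φ sin δ + cos φ cos δ cos H = (0.7145)(0.3404) + (0.6997)(0.9403)(0.9041) = 0.8380.
θ_z = arccos(0.8380) = 33.07°, so the elevation is 90° − 33.07° = 56.93°.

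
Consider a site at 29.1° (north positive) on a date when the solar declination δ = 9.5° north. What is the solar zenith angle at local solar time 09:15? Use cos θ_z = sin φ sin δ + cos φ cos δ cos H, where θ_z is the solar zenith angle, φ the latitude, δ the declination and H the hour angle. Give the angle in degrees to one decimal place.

43.3°

Hour angle H = 15° × (9.25 − 12) = -41.25°.
cos θ_z = sin(29.1°) sin(9.5°) + cos(29.1°) cos(9.5°) cos(-41.25°) = 0.0803 + 0.6479 = 0.7282.
θ_z = arccos(0.7282) = 43.26°.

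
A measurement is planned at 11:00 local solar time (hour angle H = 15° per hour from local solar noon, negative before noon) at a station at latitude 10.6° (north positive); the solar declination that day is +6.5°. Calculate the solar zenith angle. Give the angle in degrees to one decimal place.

15.4°

Hour angle H = 15° × (11 − 12) = -15.00°.
cos θ_z = sin φ sin δ + cos φ cos δ cos H = (0.1840)(0.1132) + (0.9829)(0.9936)(0.9659) = 0.9641.
θ_z = arccos(0.9641) = 15.40°.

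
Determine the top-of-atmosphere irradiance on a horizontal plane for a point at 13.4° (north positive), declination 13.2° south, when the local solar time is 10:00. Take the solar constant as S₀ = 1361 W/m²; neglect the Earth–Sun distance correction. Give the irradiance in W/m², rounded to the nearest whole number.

Hour angle H = 15° × (10 − 12) = -30.00°.
cos θ_z = sin(13.4°) sin(-13.2°) + cos(13.4°) cos(-13.2°) cos(-30.00°) = -0.0529 + 0.8202 = 0.7673.
Top-of-atmosphere irradiance = S₀ cos θ_z = 1361 × 0.7673 = 1044.30 W/m².

1044 W/m²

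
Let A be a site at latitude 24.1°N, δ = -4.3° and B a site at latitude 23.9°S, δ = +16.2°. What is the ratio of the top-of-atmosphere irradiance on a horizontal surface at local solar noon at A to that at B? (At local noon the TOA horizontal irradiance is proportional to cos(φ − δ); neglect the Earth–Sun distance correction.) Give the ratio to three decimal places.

A: cos θ_z = cos(24.1° − (-4.3°)) = 0.8796.
B: cos θ_z = cos(-23.9° − (16.2°)) = 0.7649.
Ratio A/B = 0.8796 / 0.7649 = 1.1500.

1.150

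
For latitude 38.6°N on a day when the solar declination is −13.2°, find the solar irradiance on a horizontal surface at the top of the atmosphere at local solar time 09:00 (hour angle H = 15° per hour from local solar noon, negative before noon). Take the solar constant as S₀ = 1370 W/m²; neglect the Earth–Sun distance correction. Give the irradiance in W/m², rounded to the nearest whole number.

Hour angle H = 15° × (9 − 12) = -45.00°.
With φ = 38.6°, δ = -13.2°, H = -45.00°: sin φ sin δ = -0.1425, cos φ cos δ cos H = 0.5380, so cos θ_z = 0.3955.
Top-of-atmosphere irradiance = S₀ cos θ_z = 1370 × 0.3955 = 541.84 W/m².

542 W/m²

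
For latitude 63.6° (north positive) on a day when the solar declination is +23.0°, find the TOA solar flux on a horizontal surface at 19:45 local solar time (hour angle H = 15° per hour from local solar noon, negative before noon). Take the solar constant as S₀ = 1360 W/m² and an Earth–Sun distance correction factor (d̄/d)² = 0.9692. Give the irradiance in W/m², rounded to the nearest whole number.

Hour angle H = 15° × (19.75 − 12) = 116.25°.
With φ = 63.6°, δ = 23.0°, H = 116.25°: sin φ sin δ = 0.3500, cos φ cos δ cos H = -0.1810, so cos θ_z = 0.1690.
Top-of-atmosphere irradiance = S₀ (d̄/d)² cos θ_z = 1360 × 0.9692 × 0.1690 = 222.76 W/m².

223 W/m²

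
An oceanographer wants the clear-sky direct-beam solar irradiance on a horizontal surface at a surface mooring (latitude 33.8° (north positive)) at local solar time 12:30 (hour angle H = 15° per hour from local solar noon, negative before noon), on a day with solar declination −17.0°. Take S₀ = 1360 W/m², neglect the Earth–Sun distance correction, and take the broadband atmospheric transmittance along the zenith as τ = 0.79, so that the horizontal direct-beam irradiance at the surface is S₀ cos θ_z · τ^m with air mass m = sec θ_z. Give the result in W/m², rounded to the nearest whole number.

Hour angle H = 15° × (12.5 − 12) = 7.50°.
With φ = 33.8°, δ = -17.0°, H = 7.50°: sin φ sin δ = -0.1626, cos φ cos δ cos H = 0.7879, so cos θ_z = 0.6253.
Air mass m = 1/cos θ_z = 1/0.6253 = 1.599; τ^m = 0.79^1.599 = 0.6860.
Surface direct beam = 1360 × 0.6253 × 0.6860 = 583.38 W/m².

583 W/m²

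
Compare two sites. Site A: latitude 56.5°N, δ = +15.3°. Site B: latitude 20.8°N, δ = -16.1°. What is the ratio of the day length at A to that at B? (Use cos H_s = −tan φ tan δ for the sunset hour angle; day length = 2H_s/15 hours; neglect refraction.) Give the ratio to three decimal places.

1.367

A: H_s = arccos(−tan 56.5° · tan 15.3°) = 114.41°, so 2H_s/15 = 15.2547 h.
B: H_s = arccos(−tan 20.8° · tan -16.1°) = 83.71°, so 2H_s/15 = 11.1613 h.
Ratio A/B = 15.2547 / 11.1613 = 1.3667.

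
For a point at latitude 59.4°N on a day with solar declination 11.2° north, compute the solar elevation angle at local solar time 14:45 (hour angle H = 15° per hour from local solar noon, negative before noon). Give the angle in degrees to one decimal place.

Hour angle H = 15° × (14.75 − 12) = 41.25°.
cos θ_z = sin(59.4°) sin(11.2°) + cos(59.4°) cos(11.2°) cos(41.25°) = 0.1672 + 0.3754 = 0.5426.
θ_z = arccos(0.5426) = 57.14°, so the elevation is 90° − 57.14° = 32.86°.

32.9°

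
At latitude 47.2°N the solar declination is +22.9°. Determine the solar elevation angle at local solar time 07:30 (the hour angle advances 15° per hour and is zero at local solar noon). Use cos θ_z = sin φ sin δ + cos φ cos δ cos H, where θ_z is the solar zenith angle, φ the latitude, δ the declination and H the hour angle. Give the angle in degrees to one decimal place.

31.7°

Hour angle H = 15° × (7.5 − 12) = -67.50°.
cos θ_z = sin(47.2°) sin(22.9°) + cos(47.2°) cos(22.9°) cos(-67.50°) = 0.2855 + 0.2395 = 0.5250.
θ_z = arccos(0.5250) = 58.33°, so the elevation is 90° − 58.33° = 31.67°.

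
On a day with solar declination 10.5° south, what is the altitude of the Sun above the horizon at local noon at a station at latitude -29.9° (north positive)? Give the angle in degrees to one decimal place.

At local solar noon the hour angle is zero, so the elevation is 90° − |φ − δ| = 90° − |-29.9° − (-10.5°)| = 90° − 19.4° = 70.6°.

70.6°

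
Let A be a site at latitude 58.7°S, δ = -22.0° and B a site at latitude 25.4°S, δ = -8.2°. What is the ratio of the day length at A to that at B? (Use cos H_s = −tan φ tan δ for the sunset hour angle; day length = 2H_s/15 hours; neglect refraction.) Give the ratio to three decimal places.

1.402

A: H_s = arccos(−tan -58.7° · tan -22.0°) = 131.64°, so 2H_s/15 = 17.5520 h.
B: H_s = arccos(−tan -25.4° · tan -8.2°) = 93.92°, so 2H_s/15 = 12.5227 h.
Ratio A/B = 17.5520 / 12.5227 = 1.4016.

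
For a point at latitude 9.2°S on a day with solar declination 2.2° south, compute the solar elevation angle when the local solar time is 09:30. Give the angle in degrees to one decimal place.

Hour angle H = 15° × (9.5 − 12) = -37.50°.
With φ = -9.2°, δ = -2.2°, H = -37.50°: sin φ sin δ = 0.0061, cos φ cos δ cos H = 0.7826, so cos θ_z = 0.7887.
θ_z = arccos(0.7887) = 37.94°, so the elevation is 90° − 37.94° = 52.06°.

52.1°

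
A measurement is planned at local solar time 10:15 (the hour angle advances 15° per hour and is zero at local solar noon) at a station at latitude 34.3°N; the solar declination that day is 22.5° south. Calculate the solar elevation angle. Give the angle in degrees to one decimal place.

28.0°

Hour angle H = 15° × (10.25 − 12) = -26.25°.
With φ = 34.3°, δ = -22.5°, H = -26.25°: sin φ sin δ = -0.2157, cos φ cos δ cos H = 0.6845, so cos θ_z = 0.4688.
θ_z = arccos(0.4688) = 62.04°, so the elevation is 90° − 62.04° = 27.96°.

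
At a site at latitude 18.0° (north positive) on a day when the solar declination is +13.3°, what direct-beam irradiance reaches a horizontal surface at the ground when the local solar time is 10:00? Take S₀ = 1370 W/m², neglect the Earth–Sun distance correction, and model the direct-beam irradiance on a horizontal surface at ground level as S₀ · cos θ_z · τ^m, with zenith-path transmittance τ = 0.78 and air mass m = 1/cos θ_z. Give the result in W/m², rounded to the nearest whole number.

899 W/m²

Hour angle H = 15° × (10 − 12) = -30.00°.
With φ = 18.0°, δ = 13.3°, H = -30.00°: sin φ sin δ = 0.0711, cos φ cos δ cos H = 0.8015, so cos θ_z = 0.8726.
Air mass m = 1/cos θ_z = 1/0.8726 = 1.146; τ^m = 0.78^1.146 = 0.7522.
Surface direct beam = 1370 × 0.8726 × 0.7522 = 899.23 W/m².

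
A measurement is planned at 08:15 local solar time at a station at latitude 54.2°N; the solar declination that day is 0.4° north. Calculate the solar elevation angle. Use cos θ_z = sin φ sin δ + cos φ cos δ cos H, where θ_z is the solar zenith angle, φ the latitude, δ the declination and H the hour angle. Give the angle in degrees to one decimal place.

Hour angle H = 15° × (8.25 − 12) = -56.25°.
cos θ_z = sin φ sin δ + cos φ cos δ cos H = (0.8111)(0.0070) + (0.5850)(1.0000)(0.5556) = 0.3307.
θ_z = arccos(0.3307) = 70.69°, so the elevation is 90° − 70.69° = 19.31°.

19.3°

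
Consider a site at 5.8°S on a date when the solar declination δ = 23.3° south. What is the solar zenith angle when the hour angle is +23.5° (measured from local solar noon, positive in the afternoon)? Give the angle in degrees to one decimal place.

cos θ_z = sin φ sin δ + cos φ cos δ cos H = (-0.1011)(-0.3955) + (0.9949)(0.9184)(0.9171) = 0.8780.
θ_z = arccos(0.8780) = 28.60°.

28.6°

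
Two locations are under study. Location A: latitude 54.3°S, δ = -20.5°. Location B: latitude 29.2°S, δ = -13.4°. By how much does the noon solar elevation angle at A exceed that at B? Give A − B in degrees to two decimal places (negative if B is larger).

A: 90° − |-54.3 − (-20.5)| = 56.20°.
B: 90° − |-29.2 − (-13.4)| = 74.20°.
A − B = 56.20 − 74.20 = -18.00°.

-18.00°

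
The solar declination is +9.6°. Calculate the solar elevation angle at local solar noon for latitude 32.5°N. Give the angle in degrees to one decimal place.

At local solar noon the hour angle is zero, so the elevation is 90° − |φ − δ| = 90° − |32.5° − (9.6°)| = 90° − 22.9° = 67.1°.

67.1°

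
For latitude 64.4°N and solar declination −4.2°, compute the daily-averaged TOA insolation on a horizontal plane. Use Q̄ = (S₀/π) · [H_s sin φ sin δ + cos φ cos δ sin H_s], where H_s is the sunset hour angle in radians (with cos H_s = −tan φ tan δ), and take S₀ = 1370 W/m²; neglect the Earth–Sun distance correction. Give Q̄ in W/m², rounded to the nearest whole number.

The sunset hour angle satisfies cos H_s = −tan φ tan δ = 0.1533, giving H_s = 81.18°. In radians, H_s = 1.4169.
H_s sin φ sin δ = 1.4169 × 0.9018 × -0.0732 = -0.0935.
cos φ cos δ sin H_s = 0.4321 × 0.9973 × 0.9882 = 0.4258.
Q̄ = (1370/π) × (-0.0935 + 0.4258) = 436.08 × 0.3323 = 144.91 W/m².

145 W/m²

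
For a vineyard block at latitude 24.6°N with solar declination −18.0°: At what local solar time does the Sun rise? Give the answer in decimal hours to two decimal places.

cos H_s = −tan(24.6°) · tan(-18.0°) = 0.1488, so H_s = arccos(0.1488) = 81.44°.
Sunrise is at 12 − H_s/15 = 12 − 5.429 = 6.571 h local solar time.

6.57 h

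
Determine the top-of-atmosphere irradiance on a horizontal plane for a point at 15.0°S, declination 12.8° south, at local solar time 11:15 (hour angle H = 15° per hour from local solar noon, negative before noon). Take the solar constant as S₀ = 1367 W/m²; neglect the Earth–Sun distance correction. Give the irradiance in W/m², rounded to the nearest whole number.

Hour angle H = 15° × (11.25 − 12) = -11.25°.
With φ = -15.0°, δ = -12.8°, H = -11.25°: sin φ sin δ = 0.0573, cos φ cos δ cos H = 0.9238, so cos θ_z = 0.9811.
Top-of-atmosphere irradiance = S₀ cos θ_z = 1367 × 0.9811 = 1341.16 W/m².

1341 W/m²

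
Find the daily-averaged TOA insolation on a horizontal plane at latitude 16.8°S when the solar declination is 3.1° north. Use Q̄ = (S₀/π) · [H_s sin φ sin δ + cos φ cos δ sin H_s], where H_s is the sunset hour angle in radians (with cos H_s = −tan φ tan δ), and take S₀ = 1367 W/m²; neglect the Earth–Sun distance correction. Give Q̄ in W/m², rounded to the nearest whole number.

405 W/m²

The sunset hour angle satisfies cos H_s = −tan φ tan δ = 0.0164, giving H_s = 89.06°. In radians, H_s = 1.5544.
H_s sin φ sin δ = 1.5544 × -0.2890 × 0.0541 = -0.0243.
cos φ cos δ sin H_s = 0.9573 × 0.9985 × 0.9999 = 0.9558.
Q̄ = (1367/π) × (-0.0243 + 0.9558) = 435.13 × 0.9315 = 405.32 W/m².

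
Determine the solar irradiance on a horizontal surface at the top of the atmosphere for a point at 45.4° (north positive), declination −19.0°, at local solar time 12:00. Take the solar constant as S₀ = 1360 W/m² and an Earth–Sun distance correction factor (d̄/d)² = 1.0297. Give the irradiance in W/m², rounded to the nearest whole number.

605 W/m²

Hour angle H = 15° × (12 − 12) = 0.00°.
cos θ_z = sin φ sin δ + cos φ cos δ cos H = (0.7120)(-0.3256) + (0.7022)(0.9455)(1.0000) = 0.4321.
Top-of-atmosphere irradiance = S₀ (d̄/d)² cos θ_z = 1360 × 1.0297 × 0.4321 = 605.11 W/m².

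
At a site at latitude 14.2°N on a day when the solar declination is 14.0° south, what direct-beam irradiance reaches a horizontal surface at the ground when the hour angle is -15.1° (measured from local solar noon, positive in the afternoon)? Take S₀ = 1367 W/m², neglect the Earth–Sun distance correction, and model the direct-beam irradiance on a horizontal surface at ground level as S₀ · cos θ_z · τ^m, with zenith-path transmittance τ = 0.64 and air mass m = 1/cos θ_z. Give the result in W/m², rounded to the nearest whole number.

686 W/m²

cos θ_z = sin φ sin δ + cos φ cos δ cos H = (0.2453)(-0.2419) + (0.9694)(0.9703)(0.9655) = 0.8488.
Air mass m = 1/cos θ_z = 1/0.8488 = 1.178; τ^m = 0.64^1.178 = 0.5911.
Surface direct beam = 1367 × 0.8488 × 0.5911 = 685.86 W/m².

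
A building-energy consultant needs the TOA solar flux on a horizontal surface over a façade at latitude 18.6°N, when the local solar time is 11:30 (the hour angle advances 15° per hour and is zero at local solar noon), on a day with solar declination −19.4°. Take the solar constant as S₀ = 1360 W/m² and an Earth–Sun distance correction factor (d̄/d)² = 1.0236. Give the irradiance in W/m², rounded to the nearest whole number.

1086 W/m²

Hour angle H = 15° × (11.5 − 12) = -7.50°.
cos θ_z = sin(18.6°) sin(-19.4°) + cos(18.6°) cos(-19.4°) cos(-7.50°) = -0.1059 + 0.8863 = 0.7804.
Top-of-atmosphere irradiance = S₀ (d̄/d)² cos θ_z = 1360 × 1.0236 × 0.7804 = 1086.39 W/m².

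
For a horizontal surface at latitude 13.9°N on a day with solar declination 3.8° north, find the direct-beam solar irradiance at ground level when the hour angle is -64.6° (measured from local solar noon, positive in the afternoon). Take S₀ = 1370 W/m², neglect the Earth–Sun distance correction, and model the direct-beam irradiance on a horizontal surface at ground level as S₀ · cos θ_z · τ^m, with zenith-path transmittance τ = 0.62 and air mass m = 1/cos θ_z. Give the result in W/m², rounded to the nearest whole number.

cos θ_z = sin(13.9°) sin(3.8°) + cos(13.9°) cos(3.8°) cos(-64.60°) = 0.0159 + 0.4155 = 0.4314.
Air mass m = 1/cos θ_z = 1/0.4314 = 2.318; τ^m = 0.62^2.318 = 0.3302.
Surface direct beam = 1370 × 0.4314 × 0.3302 = 195.15 W/m².

195 W/m²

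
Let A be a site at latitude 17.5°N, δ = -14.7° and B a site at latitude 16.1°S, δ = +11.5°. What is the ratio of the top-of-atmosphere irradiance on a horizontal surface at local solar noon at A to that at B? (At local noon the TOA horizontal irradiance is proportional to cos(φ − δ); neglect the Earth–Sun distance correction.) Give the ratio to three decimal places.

A: cos θ_z = cos(17.5° − (-14.7°)) = 0.8462.
B: cos θ_z = cos(-16.1° − (11.5°)) = 0.8862.
Ratio A/B = 0.8462 / 0.8862 = 0.9549.

0.955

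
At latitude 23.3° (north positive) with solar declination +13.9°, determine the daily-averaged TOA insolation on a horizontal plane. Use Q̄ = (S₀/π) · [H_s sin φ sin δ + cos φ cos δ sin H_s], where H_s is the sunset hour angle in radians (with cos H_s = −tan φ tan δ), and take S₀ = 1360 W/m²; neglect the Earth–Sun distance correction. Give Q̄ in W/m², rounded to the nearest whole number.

The sunset hour angle satisfies cos H_s = −tan φ tan δ = -0.1066, giving H_s = 96.12°. In radians, H_s = 1.6776.
H_s sin φ sin δ = 1.6776 × 0.3955 × 0.2402 = 0.1594.
cos φ cos δ sin H_s = 0.9184 × 0.9707 × 0.9943 = 0.8864.
Q̄ = (1360/π) × (0.1594 + 0.8864) = 432.90 × 1.0458 = 452.73 W/m².

453 W/m²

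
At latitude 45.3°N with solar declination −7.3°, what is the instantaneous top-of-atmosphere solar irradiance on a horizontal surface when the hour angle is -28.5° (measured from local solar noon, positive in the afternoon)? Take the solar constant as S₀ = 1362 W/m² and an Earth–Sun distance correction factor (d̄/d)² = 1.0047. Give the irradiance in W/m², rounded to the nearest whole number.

With φ = 45.3°, δ = -7.3°, H = -28.50°: sin φ sin δ = -0.0903, cos φ cos δ cos H = 0.6131, so cos θ_z = 0.5228.
Top-of-atmosphere irradiance = S₀ (d̄/d)² cos θ_z = 1362 × 1.0047 × 0.5228 = 715.40 W/m².

715 W/m²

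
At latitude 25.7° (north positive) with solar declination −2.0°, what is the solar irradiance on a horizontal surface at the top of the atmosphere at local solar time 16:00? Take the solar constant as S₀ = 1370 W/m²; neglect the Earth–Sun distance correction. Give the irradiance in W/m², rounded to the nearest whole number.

Hour angle H = 15° × (16 − 12) = 60.00°.
cos θ_z = sin(25.7°) sin(-2.0°) + cos(25.7°) cos(-2.0°) cos(60.00°) = -0.0151 + 0.4503 = 0.4352.
Top-of-atmosphere irradiance = S₀ cos θ_z = 1370 × 0.4352 = 596.22 W/m².

596 W/m²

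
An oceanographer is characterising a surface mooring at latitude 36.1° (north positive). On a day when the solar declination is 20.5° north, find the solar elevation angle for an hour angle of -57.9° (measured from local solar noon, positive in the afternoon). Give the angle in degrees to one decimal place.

37.5°

cos θ_z = sin φ sin δ + cos φ cos δ cos H = (0.5892)(0.3502) + (0.8080)(0.9367)(0.5314) = 0.6085.
θ_z = arccos(0.6085) = 52.52°, so the elevation is 90° − 52.52° = 37.48°.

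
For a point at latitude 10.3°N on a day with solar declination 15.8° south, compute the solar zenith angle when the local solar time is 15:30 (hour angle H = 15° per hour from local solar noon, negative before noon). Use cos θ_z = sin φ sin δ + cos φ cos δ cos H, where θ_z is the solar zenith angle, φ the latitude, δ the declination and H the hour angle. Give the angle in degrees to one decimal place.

58.2°

Hour angle H = 15° × (15.5 − 12) = 52.50°.
cos θ_z = sin(10.3°) sin(-15.8°) + cos(10.3°) cos(-15.8°) cos(52.50°) = -0.0487 + 0.5763 = 0.5276.
θ_z = arccos(0.5276) = 58.16°.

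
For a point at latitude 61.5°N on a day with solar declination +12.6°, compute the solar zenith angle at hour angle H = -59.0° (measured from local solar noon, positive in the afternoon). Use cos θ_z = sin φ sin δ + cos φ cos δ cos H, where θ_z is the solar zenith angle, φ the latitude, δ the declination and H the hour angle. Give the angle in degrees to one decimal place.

cos θ_z = sin(61.5°) sin(12.6°) + cos(61.5°) cos(12.6°) cos(-59.00°) = 0.1917 + 0.2398 = 0.4315.
θ_z = arccos(0.4315) = 64.44°.

64.4°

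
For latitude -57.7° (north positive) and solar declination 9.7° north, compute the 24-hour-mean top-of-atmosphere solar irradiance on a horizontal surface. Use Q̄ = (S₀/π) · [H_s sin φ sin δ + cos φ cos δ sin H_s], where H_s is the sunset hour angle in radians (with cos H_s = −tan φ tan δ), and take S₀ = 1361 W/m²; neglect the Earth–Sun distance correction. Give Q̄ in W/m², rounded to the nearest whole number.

140 W/m²

The sunset hour angle satisfies cos H_s = −tan φ tan δ = 0.2704, giving H_s = 74.31°. In radians, H_s = 1.2970.
H_s sin φ sin δ = 1.2970 × -0.8453 × 0.1685 = -0.1847.
cos φ cos δ sin H_s = 0.5344 × 0.9857 × 0.9628 = 0.5072.
Q̄ = (1361/π) × (-0.1847 + 0.5072) = 433.22 × 0.3225 = 139.71 W/m².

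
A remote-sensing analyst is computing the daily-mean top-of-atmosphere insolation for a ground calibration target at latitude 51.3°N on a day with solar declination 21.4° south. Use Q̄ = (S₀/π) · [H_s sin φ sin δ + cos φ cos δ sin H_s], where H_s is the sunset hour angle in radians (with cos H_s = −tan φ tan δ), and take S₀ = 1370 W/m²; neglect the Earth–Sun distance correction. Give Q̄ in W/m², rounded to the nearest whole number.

cos H_s = −tan(51.3°) · tan(-21.4°) = 0.4892, so H_s = arccos(0.4892) = 60.71°. In radians, H_s = 1.0596.
H_s sin φ sin δ = 1.0596 × 0.7804 × -0.3649 = -0.3017.
cos φ cos δ sin H_s = 0.6252 × 0.9311 × 0.8722 = 0.5077.
Q̄ = (1370/π) × (-0.3017 + 0.5077) = 436.08 × 0.2060 = 89.83 W/m².

90 W/m²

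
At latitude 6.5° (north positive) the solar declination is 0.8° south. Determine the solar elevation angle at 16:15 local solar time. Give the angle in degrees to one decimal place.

Hour angle H = 15° × (16.25 − 12) = 63.75°.
cos θ_z = sin φ sin δ + cos φ cos δ cos H = (0.1132)(-0.0140) + (0.9936)(0.9999)(0.4423) = 0.4378.
θ_z = arccos(0.4378) = 64.04°, so the elevation is 90° − 64.04° = 25.96°.

26.0°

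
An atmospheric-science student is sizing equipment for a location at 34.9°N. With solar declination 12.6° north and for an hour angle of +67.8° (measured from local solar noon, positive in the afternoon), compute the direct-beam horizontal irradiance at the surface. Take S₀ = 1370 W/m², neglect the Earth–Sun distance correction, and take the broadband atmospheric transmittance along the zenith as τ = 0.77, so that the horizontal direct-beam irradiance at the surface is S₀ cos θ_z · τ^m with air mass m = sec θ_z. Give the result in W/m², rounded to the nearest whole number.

cos θ_z = sin(34.9°) sin(12.6°) + cos(34.9°) cos(12.6°) cos(67.80°) = 0.1248 + 0.3024 = 0.4272.
Air mass m = 1/cos θ_z = 1/0.4272 = 2.341; τ^m = 0.77^2.341 = 0.5423.
Surface direct beam = 1370 × 0.4272 × 0.5423 = 317.39 W/m².

317 W/m²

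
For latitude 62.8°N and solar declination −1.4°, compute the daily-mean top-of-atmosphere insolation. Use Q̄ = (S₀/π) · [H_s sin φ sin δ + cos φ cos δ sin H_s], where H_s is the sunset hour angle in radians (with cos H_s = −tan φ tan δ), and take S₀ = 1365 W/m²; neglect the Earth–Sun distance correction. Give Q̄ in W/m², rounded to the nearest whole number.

184 W/m²

−tan φ tan δ = −(1.9458)(-0.0244) = 0.0475; H_s = arccos(0.0475) = 87.28°. In radians, H_s = 1.5233.
H_s sin φ sin δ = 1.5233 × 0.8894 × -0.0244 = -0.0331.
cos φ cos δ sin H_s = 0.4571 × 0.9997 × 0.9989 = 0.4565.
Q̄ = (1365/π) × (-0.0331 + 0.4565) = 434.49 × 0.4234 = 183.96 W/m².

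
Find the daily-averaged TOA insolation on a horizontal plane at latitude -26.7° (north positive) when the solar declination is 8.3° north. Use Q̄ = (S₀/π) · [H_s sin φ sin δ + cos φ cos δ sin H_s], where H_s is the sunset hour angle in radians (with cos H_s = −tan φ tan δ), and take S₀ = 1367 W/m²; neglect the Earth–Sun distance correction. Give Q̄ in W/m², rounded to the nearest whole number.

cos H_s = −tan(-26.7°) · tan(8.3°) = 0.0734, so H_s = arccos(0.0734) = 85.79°. In radians, H_s = 1.4973.
H_s sin φ sin δ = 1.4973 × -0.4493 × 0.1444 = -0.0971.
cos φ cos δ sin H_s = 0.8934 × 0.9895 × 0.9973 = 0.8816.
Q̄ = (1367/π) × (-0.0971 + 0.8816) = 435.13 × 0.7845 = 341.36 W/m².

341 W/m²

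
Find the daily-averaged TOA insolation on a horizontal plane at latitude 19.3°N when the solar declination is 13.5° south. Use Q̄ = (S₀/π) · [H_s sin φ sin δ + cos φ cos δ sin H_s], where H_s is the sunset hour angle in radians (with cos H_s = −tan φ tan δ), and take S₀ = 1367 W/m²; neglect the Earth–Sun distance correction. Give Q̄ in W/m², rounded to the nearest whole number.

cos H_s = −tan(19.3°) · tan(-13.5°) = 0.0841, so H_s = arccos(0.0841) = 85.18°. In radians, H_s = 1.4867.
H_s sin φ sin δ = 1.4867 × 0.3305 × -0.2334 = -0.1147.
cos φ cos δ sin H_s = 0.9438 × 0.9724 × 0.9965 = 0.9145.
Q̄ = (1367/π) × (-0.1147 + 0.9145) = 435.13 × 0.7998 = 348.02 W/m².

348 W/m²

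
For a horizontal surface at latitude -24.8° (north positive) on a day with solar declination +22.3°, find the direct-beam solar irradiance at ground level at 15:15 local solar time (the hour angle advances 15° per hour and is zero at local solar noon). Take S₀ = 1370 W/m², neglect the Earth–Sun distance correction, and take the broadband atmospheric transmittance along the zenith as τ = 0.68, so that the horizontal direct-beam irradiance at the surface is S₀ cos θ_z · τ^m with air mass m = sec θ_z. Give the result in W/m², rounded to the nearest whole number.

Hour angle H = 15° × (15.25 − 12) = 48.75°.
With φ = -24.8°, δ = 22.3°, H = 48.75°: sin φ sin δ = -0.1592, cos φ cos δ cos H = 0.5538, so cos θ_z = 0.3946.
Air mass m = 1/cos θ_z = 1/0.3946 = 2.534; τ^m = 0.68^2.534 = 0.3763.
Surface direct beam = 1370 × 0.3946 × 0.3763 = 203.43 W/m².

203 W/m²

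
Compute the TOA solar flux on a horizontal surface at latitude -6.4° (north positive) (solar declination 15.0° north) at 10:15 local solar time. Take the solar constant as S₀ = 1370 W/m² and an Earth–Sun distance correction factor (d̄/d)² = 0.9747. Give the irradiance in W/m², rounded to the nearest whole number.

1111 W/m²

Hour angle H = 15° × (10.25 − 12) = -26.25°.
cos θ_z = sin(-6.4°) sin(15.0°) + cos(-6.4°) cos(15.0°) cos(-26.25°) = -0.0289 + 0.8609 = 0.8320.
Top-of-atmosphere irradiance = S₀ (d̄/d)² cos θ_z = 1370 × 0.9747 × 0.8320 = 1111.00 W/m².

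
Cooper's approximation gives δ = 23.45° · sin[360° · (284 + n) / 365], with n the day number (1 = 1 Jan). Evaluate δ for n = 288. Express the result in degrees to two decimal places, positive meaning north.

360 × (284 + 288) / 365 = 564.164°; sin(564.164°) = -0.4093.
δ = 23.45 × -0.4093 = -9.598° ≈ -9.60°.

-9.60°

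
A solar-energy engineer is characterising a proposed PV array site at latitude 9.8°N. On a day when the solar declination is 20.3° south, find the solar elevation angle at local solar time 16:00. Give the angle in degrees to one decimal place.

23.8°

Hour angle H = 15° × (16 − 12) = 60.00°.
cos θ_z = sin(9.8°) sin(-20.3°) + cos(9.8°) cos(-20.3°) cos(60.00°) = -0.0591 + 0.4621 = 0.4030.
θ_z = arccos(0.4030) = 66.23°, so the elevation is 90° − 66.23° = 23.77°.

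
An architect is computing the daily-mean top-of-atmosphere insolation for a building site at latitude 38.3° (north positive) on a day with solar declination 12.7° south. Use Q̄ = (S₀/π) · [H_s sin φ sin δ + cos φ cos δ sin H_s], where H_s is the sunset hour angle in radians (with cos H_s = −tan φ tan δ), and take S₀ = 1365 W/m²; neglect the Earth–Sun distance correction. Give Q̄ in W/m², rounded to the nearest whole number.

cos H_s = −tan(38.3°) · tan(-12.7°) = 0.1780, so H_s = arccos(0.1780) = 79.75°. In radians, H_s = 1.3919.
H_s sin φ sin δ = 1.3919 × 0.6198 × -0.2198 = -0.1896.
cos φ cos δ sin H_s = 0.7848 × 0.9755 × 0.9840 = 0.7533.
Q̄ = (1365/π) × (-0.1896 + 0.7533) = 434.49 × 0.5637 = 244.92 W/m².

245 W/m²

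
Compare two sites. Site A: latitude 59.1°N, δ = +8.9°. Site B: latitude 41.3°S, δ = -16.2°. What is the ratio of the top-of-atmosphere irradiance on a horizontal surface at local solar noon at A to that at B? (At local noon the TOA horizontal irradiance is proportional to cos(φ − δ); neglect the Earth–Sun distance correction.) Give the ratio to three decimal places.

0.707

A: cos θ_z = cos(59.1° − (8.9°)) = 0.6401.
B: cos θ_z = cos(-41.3° − (-16.2°)) = 0.9056.
Ratio A/B = 0.6401 / 0.9056 = 0.7068.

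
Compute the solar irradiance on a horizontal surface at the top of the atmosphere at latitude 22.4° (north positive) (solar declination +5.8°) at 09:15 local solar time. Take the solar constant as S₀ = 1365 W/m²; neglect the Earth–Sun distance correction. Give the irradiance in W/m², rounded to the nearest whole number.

997 W/m²

Hour angle H = 15° × (9.25 − 12) = -41.25°.
With φ = 22.4°, δ = 5.8°, H = -41.25°: sin φ sin δ = 0.0385, cos φ cos δ cos H = 0.6916, so cos θ_z = 0.7301.
Top-of-atmosphere irradiance = S₀ cos θ_z = 1365 × 0.7301 = 996.59 W/m².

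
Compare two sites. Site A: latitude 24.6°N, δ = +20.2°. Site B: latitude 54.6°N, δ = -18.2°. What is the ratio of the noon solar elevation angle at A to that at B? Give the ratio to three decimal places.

A: 90° − |24.6 − (20.2)| = 85.60°.
B: 90° − |54.6 − (-18.2)| = 17.20°.
Ratio A/B = 85.6000 / 17.2000 = 4.9767.

4.977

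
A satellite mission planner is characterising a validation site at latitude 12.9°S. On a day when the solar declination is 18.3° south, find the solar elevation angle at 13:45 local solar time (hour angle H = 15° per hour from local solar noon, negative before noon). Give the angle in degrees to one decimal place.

64.2°

Hour angle H = 15° × (13.75 − 12) = 26.25°.
cos θ_z = sin φ sin δ + cos φ cos δ cos H = (-0.2233)(-0.3140) + (0.9748)(0.9494)(0.8969) = 0.9002.
θ_z = arccos(0.9002) = 25.82°, so the elevation is 90° − 25.82° = 64.18°.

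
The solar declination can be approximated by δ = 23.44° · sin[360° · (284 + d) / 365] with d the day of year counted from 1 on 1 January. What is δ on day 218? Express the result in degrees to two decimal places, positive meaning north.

360 × (284 + 218) / 365 = 495.123°; sin(495.123°) = 0.7056.
δ = 23.44 × 0.7056 = 16.539° ≈ +16.54°.

+16.54°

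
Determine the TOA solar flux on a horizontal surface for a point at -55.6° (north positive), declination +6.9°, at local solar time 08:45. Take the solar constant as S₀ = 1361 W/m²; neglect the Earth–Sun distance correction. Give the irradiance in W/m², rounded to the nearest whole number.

Hour angle H = 15° × (8.75 − 12) = -48.75°.
cos θ_z = sin φ sin δ + cos φ cos δ cos H = (-0.8251)(0.1201) + (0.5650)(0.9928)(0.6593) = 0.2707.
Top-of-atmosphere irradiance = S₀ cos θ_z = 1361 × 0.2707 = 368.42 W/m².

368 W/m²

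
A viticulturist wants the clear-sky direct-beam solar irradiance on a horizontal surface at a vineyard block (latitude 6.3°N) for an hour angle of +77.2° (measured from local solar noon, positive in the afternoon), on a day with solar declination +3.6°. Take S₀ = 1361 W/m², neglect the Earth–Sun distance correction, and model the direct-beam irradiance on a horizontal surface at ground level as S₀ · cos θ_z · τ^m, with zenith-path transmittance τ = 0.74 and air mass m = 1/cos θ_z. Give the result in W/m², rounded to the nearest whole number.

cos θ_z = sin(6.3°) sin(3.6°) + cos(6.3°) cos(3.6°) cos(77.20°) = 0.0069 + 0.2198 = 0.2267.
Air mass m = 1/cos θ_z = 1/0.2267 = 4.411; τ^m = 0.74^4.411 = 0.2650.
Surface direct beam = 1361 × 0.2267 × 0.2650 = 81.76 W/m².

82 W/m²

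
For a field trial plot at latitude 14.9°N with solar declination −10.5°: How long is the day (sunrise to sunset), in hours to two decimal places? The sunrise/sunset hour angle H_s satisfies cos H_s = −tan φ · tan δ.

11.62 hours

cos H_s = −tan(14.9°) · tan(-10.5°) = 0.0493, so H_s = arccos(0.0493) = 87.17°.
Day length = 2 H_s / 15° h⁻¹ = 174.34° / 15 = 11.623 h.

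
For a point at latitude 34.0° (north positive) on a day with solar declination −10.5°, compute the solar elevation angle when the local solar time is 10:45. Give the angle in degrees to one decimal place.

Hour angle H = 15° × (10.75 − 12) = -18.75°.
With φ = 34.0°, δ = -10.5°, H = -18.75°: sin φ sin δ = -0.1019, cos φ cos δ cos H = 0.7719, so cos θ_z = 0.6700.
θ_z = arccos(0.6700) = 47.93°, so the elevation is 90° − 47.93° = 42.07°.

42.1°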